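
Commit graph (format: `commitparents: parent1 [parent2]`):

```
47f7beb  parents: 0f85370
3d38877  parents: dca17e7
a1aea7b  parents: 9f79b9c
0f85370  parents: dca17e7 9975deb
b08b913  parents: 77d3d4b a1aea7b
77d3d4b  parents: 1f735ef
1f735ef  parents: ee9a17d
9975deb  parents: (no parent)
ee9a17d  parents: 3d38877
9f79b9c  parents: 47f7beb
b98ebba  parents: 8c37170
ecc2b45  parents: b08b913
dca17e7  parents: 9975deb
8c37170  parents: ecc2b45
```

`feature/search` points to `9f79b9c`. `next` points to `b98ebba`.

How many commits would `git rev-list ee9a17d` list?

Walking parent pointers from ee9a17d: reachable set = {3d38877, 9975deb, dca17e7, ee9a17d}.
That is 4 commits.

4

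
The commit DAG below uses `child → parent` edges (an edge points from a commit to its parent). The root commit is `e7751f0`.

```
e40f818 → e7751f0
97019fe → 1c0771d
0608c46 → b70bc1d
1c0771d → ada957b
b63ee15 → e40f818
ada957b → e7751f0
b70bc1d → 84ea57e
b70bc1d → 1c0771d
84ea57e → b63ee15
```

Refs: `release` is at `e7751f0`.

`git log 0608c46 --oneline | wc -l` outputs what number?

Walking parent pointers from 0608c46: reachable set = {0608c46, 1c0771d, 84ea57e, ada957b, b63ee15, b70bc1d, e40f818, e7751f0}.
That is 8 commits.

8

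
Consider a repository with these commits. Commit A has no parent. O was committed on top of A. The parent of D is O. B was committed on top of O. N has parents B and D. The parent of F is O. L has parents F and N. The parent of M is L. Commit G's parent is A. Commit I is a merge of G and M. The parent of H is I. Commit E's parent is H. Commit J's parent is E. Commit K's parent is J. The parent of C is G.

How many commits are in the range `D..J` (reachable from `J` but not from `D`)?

10

Reachable from J: {A, B, D, E, F, G, H, I, J, L, M, N, O}.
Reachable from D: {A, D, O}.
In J's history but not D's: {B, E, F, G, H, I, J, L, M, N} — 10 commits.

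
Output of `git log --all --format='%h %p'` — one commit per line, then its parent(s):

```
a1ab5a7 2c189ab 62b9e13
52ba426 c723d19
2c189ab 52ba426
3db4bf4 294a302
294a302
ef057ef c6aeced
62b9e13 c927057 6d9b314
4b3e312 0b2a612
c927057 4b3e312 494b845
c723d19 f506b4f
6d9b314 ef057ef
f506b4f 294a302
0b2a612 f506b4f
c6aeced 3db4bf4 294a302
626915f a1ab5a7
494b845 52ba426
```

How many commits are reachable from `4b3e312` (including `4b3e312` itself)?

4

Walking parent pointers from 4b3e312: reachable set = {0b2a612, 294a302, 4b3e312, f506b4f}.
That is 4 commits.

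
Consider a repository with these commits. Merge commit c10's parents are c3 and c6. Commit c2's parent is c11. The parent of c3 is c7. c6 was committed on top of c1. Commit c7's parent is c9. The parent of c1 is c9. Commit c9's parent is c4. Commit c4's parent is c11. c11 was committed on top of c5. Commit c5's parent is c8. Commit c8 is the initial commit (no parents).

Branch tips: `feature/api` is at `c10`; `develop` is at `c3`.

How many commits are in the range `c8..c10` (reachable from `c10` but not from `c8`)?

9

Reachable from c10: {c1, c10, c11, c3, c4, c5, c6, c7, c8, c9}.
Reachable from c8: {c8}.
In c10's history but not c8's: {c1, c10, c11, c3, c4, c5, c6, c7, c9} — 9 commits.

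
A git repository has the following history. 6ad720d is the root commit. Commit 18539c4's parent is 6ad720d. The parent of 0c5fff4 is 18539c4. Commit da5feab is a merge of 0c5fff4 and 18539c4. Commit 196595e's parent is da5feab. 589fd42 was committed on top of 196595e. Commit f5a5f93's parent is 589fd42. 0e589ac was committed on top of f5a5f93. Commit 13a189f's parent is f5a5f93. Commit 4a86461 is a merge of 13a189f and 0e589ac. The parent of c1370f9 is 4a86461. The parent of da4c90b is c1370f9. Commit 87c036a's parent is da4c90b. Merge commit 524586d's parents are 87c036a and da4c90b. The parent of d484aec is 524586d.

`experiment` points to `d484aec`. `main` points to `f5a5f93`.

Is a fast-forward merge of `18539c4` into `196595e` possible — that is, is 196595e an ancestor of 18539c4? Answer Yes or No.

A fast-forward from 196595e to 18539c4 is possible iff 196595e is an ancestor of 18539c4.
Ancestors of 18539c4: {18539c4, 6ad720d}.
196595e is not among them, so fast-forward is not possible.

No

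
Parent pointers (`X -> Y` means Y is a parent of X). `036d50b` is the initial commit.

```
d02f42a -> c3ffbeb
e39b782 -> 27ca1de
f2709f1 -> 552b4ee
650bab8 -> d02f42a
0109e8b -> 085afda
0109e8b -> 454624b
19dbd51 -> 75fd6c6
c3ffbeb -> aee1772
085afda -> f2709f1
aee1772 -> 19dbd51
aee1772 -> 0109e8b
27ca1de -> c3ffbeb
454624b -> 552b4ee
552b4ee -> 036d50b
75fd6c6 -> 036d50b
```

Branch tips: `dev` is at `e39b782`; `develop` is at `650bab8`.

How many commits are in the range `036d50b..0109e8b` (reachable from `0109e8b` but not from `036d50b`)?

5

Reachable from 0109e8b: {0109e8b, 036d50b, 085afda, 454624b, 552b4ee, f2709f1}.
Reachable from 036d50b: {036d50b}.
In 0109e8b's history but not 036d50b's: {0109e8b, 085afda, 454624b, 552b4ee, f2709f1} — 5 commits.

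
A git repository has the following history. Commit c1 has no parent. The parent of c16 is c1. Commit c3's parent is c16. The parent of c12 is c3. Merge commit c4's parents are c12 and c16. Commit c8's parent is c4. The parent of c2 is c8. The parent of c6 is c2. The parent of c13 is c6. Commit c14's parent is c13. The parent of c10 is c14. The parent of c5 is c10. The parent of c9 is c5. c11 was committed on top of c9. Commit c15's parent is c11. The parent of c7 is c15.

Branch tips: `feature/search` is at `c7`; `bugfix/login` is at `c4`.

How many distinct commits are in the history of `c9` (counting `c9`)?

13

Walking parent pointers from c9: reachable set = {c1, c10, c12, c13, c14, c16, c2, c3, c4, c5, c6, c8, c9}.
That is 13 commits.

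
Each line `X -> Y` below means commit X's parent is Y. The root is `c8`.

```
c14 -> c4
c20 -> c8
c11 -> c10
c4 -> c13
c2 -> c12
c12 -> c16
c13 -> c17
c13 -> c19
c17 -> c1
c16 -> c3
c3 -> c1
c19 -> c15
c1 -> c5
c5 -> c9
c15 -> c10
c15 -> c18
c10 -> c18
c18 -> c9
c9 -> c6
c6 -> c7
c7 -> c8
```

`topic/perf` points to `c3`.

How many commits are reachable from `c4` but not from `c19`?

Reachable from c4: {c1, c10, c13, c15, c17, c18, c19, c4, c5, c6, c7, c8, c9}.
Reachable from c19: {c10, c15, c18, c19, c6, c7, c8, c9}.
In c4's history but not c19's: {c1, c13, c17, c4, c5} — 5 commits.

5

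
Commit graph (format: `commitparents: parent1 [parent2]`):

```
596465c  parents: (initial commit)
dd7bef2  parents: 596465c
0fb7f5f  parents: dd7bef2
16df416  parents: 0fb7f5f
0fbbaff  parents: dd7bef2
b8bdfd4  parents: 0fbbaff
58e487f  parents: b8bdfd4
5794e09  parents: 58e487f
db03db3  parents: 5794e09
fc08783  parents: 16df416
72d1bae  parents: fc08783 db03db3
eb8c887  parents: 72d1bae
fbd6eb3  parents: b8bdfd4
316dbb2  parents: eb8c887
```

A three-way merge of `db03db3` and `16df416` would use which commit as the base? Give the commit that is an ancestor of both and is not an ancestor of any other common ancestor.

dd7bef2

Ancestors of db03db3: {0fbbaff, 5794e09, 58e487f, 596465c, b8bdfd4, db03db3, dd7bef2}.
Ancestors of 16df416: {0fb7f5f, 16df416, 596465c, dd7bef2}.
Common ancestors: {596465c, dd7bef2}.
Among these, dd7bef2 is not an ancestor of any other common ancestor — it is the merge base.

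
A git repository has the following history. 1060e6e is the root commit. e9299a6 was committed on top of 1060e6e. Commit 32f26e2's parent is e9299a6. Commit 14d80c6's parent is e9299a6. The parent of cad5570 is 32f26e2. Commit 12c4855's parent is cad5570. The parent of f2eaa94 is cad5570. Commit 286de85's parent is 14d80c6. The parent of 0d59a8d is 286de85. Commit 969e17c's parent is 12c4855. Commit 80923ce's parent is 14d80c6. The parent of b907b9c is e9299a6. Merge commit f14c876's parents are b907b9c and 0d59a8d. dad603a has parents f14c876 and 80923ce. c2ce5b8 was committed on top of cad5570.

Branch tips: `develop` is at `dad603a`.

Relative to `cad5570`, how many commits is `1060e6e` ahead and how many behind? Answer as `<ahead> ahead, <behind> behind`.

Reachable from 1060e6e: {1060e6e}.
Reachable from cad5570: {1060e6e, 32f26e2, cad5570, e9299a6}.
Only in 1060e6e's history (ahead): {} — 0.
Only in cad5570's history (behind): {32f26e2, cad5570, e9299a6} — 3.

0 ahead, 3 behind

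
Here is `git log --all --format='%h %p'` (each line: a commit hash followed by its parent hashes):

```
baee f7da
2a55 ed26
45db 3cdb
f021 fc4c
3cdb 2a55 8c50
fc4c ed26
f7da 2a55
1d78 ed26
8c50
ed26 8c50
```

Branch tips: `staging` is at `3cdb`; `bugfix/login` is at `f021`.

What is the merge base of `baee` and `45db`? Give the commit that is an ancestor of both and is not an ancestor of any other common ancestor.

Ancestors of baee: {2a55, 8c50, baee, ed26, f7da}.
Ancestors of 45db: {2a55, 3cdb, 45db, 8c50, ed26}.
Common ancestors: {2a55, 8c50, ed26}.
Among these, 2a55 is not an ancestor of any other common ancestor — it is the merge base.

2a55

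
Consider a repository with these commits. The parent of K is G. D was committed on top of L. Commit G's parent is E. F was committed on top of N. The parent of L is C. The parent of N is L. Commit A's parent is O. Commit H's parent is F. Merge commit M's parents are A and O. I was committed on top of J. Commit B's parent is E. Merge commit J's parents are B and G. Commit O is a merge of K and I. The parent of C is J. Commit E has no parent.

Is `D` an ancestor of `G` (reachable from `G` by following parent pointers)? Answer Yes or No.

Ancestors of G: {E, G}.
D is not in that set, so it is not an ancestor of G.

No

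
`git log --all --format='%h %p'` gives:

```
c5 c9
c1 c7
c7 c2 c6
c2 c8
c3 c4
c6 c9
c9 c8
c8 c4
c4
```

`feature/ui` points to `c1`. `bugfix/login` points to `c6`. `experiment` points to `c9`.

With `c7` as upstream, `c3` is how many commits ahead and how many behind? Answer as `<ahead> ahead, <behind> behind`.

Reachable from c3: {c3, c4}.
Reachable from c7: {c2, c4, c6, c7, c8, c9}.
Only in c3's history (ahead): {c3} — 1.
Only in c7's history (behind): {c2, c6, c7, c8, c9} — 5.

1 ahead, 5 behind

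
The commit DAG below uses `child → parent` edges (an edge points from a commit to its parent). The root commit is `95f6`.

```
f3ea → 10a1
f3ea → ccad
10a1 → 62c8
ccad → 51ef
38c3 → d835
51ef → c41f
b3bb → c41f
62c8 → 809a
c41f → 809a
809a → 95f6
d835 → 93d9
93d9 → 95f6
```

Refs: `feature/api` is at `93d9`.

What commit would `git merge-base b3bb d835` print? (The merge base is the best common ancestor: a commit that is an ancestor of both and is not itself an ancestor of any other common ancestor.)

Ancestors of b3bb: {809a, 95f6, b3bb, c41f}.
Ancestors of d835: {93d9, 95f6, d835}.
Common ancestors: {95f6}.
The only common ancestor is 95f6, so it is the merge base.

95f6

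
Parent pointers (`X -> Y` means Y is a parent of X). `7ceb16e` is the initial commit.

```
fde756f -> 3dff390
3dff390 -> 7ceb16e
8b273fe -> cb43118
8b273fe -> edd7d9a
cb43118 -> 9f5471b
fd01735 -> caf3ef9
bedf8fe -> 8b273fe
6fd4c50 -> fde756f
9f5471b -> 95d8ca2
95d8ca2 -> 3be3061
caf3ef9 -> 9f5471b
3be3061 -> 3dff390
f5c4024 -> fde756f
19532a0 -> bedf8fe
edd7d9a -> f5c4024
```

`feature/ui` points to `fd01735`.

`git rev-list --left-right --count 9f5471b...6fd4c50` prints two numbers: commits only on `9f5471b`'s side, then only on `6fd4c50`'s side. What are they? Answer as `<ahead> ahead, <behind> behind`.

3 ahead, 2 behind

Reachable from 9f5471b: {3be3061, 3dff390, 7ceb16e, 95d8ca2, 9f5471b}.
Reachable from 6fd4c50: {3dff390, 6fd4c50, 7ceb16e, fde756f}.
Only in 9f5471b's history (ahead): {3be3061, 95d8ca2, 9f5471b} — 3.
Only in 6fd4c50's history (behind): {6fd4c50, fde756f} — 2.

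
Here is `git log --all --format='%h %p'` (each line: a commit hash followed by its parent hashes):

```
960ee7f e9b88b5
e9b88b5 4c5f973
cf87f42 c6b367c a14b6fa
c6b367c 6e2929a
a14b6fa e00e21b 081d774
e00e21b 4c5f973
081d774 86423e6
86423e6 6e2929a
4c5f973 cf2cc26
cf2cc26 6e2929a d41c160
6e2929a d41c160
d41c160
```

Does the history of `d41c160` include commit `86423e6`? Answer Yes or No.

No

Ancestors of d41c160: {d41c160}.
86423e6 is not in that set, so it is not an ancestor of d41c160.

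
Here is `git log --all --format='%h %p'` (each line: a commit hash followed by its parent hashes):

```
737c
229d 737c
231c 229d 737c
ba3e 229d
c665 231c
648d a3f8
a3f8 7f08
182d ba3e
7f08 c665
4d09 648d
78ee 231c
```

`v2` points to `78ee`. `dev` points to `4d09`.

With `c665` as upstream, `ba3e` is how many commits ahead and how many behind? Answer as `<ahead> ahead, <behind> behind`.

1 ahead, 2 behind

Reachable from ba3e: {229d, 737c, ba3e}.
Reachable from c665: {229d, 231c, 737c, c665}.
Only in ba3e's history (ahead): {ba3e} — 1.
Only in c665's history (behind): {231c, c665} — 2.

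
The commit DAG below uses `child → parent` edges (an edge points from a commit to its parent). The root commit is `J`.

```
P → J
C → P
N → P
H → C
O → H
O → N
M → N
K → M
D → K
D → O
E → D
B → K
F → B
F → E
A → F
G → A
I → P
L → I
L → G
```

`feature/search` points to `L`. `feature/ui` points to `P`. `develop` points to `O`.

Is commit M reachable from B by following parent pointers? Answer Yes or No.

Yes

Ancestors of B (commits reachable by following parents): {B, J, K, M, N, P}.
M is in that set, so it is an ancestor of B.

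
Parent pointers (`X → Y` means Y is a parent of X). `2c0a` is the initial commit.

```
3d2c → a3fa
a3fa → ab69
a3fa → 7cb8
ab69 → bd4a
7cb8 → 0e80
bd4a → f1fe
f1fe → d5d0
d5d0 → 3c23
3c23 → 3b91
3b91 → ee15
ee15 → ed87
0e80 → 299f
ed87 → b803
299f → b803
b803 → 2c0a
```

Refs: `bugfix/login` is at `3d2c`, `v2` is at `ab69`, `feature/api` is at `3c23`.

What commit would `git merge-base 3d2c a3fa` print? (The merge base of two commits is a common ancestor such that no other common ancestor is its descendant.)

a3fa

Ancestors of 3d2c: {0e80, 299f, 2c0a, 3b91, 3c23, 3d2c, 7cb8, a3fa, ab69, b803, bd4a, d5d0, ed87, ee15, f1fe}.
Ancestors of a3fa: {0e80, 299f, 2c0a, 3b91, 3c23, 7cb8, a3fa, ab69, b803, bd4a, d5d0, ed87, ee15, f1fe}.
Common ancestors: {0e80, 299f, 2c0a, 3b91, 3c23, 7cb8, a3fa, ab69, b803, bd4a, d5d0, ed87, ee15, f1fe}.
Among these, a3fa is not an ancestor of any other common ancestor — it is the merge base.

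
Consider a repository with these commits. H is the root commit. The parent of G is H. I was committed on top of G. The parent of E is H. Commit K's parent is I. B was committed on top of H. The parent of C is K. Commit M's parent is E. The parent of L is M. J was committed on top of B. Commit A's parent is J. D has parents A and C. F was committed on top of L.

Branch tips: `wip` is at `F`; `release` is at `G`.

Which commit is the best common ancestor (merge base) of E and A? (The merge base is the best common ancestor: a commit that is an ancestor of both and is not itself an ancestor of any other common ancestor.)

Ancestors of E: {E, H}.
Ancestors of A: {A, B, H, J}.
Common ancestors: {H}.
The only common ancestor is H, so it is the merge base.

H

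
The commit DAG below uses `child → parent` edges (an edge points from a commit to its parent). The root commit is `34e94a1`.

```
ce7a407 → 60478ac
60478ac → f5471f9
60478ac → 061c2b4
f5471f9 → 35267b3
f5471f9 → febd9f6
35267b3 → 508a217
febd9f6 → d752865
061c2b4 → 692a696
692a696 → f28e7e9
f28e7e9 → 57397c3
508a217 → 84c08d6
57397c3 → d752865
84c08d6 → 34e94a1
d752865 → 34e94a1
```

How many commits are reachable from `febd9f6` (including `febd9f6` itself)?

Walking parent pointers from febd9f6: reachable set = {34e94a1, d752865, febd9f6}.
That is 3 commits.

3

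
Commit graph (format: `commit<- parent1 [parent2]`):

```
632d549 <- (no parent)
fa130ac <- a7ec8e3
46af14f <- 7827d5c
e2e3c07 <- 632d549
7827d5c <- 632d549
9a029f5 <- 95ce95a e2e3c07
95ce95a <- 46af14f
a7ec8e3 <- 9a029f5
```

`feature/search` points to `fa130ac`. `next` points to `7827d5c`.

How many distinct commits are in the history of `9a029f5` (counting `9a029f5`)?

Walking parent pointers from 9a029f5: reachable set = {46af14f, 632d549, 7827d5c, 95ce95a, 9a029f5, e2e3c07}.
That is 6 commits.

6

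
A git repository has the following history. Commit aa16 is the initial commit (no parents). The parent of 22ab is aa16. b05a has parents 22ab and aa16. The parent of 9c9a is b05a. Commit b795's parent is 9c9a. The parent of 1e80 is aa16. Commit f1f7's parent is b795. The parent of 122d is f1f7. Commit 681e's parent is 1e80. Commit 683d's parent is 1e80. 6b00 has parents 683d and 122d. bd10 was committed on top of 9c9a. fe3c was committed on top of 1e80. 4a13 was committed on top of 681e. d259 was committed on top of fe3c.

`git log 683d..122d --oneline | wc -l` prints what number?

Reachable from 122d: {122d, 22ab, 9c9a, aa16, b05a, b795, f1f7}.
Reachable from 683d: {1e80, 683d, aa16}.
In 122d's history but not 683d's: {122d, 22ab, 9c9a, b05a, b795, f1f7} — 6 commits.

6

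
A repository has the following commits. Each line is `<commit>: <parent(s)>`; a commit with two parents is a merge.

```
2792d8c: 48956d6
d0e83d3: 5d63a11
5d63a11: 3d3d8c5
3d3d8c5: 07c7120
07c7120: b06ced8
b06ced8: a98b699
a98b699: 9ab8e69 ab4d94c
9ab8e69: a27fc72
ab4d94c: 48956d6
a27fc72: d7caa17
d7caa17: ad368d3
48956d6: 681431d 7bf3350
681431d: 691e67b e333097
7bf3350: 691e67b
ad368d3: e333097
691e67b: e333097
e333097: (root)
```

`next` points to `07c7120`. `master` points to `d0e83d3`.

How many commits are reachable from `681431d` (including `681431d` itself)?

3

Walking parent pointers from 681431d: reachable set = {681431d, 691e67b, e333097}.
That is 3 commits.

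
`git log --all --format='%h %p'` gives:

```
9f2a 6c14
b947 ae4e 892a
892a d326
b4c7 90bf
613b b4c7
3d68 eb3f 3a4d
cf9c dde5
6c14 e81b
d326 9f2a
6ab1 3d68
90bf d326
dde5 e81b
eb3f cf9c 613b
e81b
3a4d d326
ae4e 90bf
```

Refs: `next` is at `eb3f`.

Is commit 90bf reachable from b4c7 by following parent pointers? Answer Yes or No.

Ancestors of b4c7 (commits reachable by following parents): {6c14, 90bf, 9f2a, b4c7, d326, e81b}.
90bf is in that set, so it is an ancestor of b4c7.

Yes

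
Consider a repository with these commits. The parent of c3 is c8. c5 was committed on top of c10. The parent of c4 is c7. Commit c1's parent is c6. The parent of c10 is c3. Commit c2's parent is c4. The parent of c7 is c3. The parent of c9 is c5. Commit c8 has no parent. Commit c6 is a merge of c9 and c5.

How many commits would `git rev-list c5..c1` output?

Reachable from c1: {c1, c10, c3, c5, c6, c8, c9}.
Reachable from c5: {c10, c3, c5, c8}.
In c1's history but not c5's: {c1, c6, c9} — 3 commits.

3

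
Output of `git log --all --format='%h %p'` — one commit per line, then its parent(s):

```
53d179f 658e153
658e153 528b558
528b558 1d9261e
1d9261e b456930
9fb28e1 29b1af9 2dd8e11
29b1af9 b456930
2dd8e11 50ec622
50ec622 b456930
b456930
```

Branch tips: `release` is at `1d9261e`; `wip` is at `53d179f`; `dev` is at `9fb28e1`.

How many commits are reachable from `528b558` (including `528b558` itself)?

Walking parent pointers from 528b558: reachable set = {1d9261e, 528b558, b456930}.
That is 3 commits.

3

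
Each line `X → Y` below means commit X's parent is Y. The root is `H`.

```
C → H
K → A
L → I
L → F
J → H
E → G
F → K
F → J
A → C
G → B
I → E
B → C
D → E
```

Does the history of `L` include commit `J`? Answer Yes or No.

Ancestors of L (commits reachable by following parents): {A, B, C, E, F, G, H, I, J, K, L}.
J is in that set, so it is an ancestor of L.

Yes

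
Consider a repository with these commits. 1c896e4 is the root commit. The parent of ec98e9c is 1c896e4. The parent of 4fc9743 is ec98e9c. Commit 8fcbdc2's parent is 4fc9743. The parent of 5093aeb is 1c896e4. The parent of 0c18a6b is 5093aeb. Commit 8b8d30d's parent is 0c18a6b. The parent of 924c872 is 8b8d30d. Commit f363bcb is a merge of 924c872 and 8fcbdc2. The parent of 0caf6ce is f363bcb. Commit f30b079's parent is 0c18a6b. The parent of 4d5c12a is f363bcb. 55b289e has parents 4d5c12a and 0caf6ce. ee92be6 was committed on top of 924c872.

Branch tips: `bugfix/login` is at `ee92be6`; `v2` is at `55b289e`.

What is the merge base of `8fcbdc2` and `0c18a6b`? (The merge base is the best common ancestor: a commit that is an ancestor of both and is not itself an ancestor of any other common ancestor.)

Ancestors of 8fcbdc2: {1c896e4, 4fc9743, 8fcbdc2, ec98e9c}.
Ancestors of 0c18a6b: {0c18a6b, 1c896e4, 5093aeb}.
Common ancestors: {1c896e4}.
The only common ancestor is 1c896e4, so it is the merge base.

1c896e4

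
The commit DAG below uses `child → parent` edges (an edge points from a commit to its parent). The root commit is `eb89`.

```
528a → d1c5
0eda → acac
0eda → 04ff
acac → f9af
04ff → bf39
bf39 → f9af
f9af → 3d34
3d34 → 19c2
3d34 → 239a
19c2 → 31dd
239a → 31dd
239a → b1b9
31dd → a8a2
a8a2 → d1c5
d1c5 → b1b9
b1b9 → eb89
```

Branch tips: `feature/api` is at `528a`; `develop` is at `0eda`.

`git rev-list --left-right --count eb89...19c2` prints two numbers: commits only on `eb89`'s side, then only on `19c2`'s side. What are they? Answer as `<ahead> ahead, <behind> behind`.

0 ahead, 5 behind

Reachable from eb89: {eb89}.
Reachable from 19c2: {19c2, 31dd, a8a2, b1b9, d1c5, eb89}.
Only in eb89's history (ahead): {} — 0.
Only in 19c2's history (behind): {19c2, 31dd, a8a2, b1b9, d1c5} — 5.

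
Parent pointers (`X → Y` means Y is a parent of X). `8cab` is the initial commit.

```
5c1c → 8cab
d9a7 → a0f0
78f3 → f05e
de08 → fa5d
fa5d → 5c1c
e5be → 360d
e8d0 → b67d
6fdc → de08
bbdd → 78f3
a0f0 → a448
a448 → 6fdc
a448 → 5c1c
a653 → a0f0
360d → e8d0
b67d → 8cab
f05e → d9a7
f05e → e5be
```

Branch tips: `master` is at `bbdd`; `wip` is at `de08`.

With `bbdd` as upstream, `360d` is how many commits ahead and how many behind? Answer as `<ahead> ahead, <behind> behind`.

0 ahead, 11 behind

Reachable from 360d: {360d, 8cab, b67d, e8d0}.
Reachable from bbdd: {360d, 5c1c, 6fdc, 78f3, 8cab, a0f0, a448, b67d, bbdd, d9a7, de08, e5be, e8d0, f05e, fa5d}.
Only in 360d's history (ahead): {} — 0.
Only in bbdd's history (behind): {5c1c, 6fdc, 78f3, a0f0, a448, bbdd, d9a7, de08, e5be, f05e, fa5d} — 11.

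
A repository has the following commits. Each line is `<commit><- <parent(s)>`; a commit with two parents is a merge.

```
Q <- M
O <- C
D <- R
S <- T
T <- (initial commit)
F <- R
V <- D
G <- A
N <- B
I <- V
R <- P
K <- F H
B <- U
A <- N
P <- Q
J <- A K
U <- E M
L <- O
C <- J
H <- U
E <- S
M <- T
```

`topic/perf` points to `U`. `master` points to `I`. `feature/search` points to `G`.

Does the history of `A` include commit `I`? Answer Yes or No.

Ancestors of A: {A, B, E, M, N, S, T, U}.
I is not in that set, so it is not an ancestor of A.

No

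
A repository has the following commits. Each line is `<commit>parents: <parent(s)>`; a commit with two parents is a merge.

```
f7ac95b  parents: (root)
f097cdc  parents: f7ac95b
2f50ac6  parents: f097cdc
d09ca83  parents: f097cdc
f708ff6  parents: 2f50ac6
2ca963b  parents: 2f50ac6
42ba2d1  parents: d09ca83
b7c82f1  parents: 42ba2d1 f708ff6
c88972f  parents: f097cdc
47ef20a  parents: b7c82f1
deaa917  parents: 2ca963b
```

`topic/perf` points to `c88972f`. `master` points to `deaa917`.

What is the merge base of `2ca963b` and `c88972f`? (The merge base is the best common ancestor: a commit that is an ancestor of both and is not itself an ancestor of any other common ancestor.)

f097cdc

Ancestors of 2ca963b: {2ca963b, 2f50ac6, f097cdc, f7ac95b}.
Ancestors of c88972f: {c88972f, f097cdc, f7ac95b}.
Common ancestors: {f097cdc, f7ac95b}.
Among these, f097cdc is not an ancestor of any other common ancestor — it is the merge base.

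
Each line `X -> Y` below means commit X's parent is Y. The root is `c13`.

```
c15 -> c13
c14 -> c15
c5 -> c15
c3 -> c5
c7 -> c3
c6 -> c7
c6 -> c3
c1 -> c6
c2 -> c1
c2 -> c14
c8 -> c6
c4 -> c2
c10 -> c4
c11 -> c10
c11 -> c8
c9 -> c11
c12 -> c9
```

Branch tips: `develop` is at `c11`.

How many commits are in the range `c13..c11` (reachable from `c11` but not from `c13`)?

Reachable from c11: {c1, c10, c11, c13, c14, c15, c2, c3, c4, c5, c6, c7, c8}.
Reachable from c13: {c13}.
In c11's history but not c13's: {c1, c10, c11, c14, c15, c2, c3, c4, c5, c6, c7, c8} — 12 commits.

12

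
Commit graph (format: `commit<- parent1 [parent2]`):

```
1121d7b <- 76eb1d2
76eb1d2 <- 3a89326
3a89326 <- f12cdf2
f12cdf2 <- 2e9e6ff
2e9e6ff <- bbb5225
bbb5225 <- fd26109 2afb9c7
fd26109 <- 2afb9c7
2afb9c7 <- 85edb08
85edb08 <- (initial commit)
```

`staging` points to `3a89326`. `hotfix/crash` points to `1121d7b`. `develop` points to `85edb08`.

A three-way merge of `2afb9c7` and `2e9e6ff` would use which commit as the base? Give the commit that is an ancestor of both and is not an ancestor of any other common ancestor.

2afb9c7

Ancestors of 2afb9c7: {2afb9c7, 85edb08}.
Ancestors of 2e9e6ff: {2afb9c7, 2e9e6ff, 85edb08, bbb5225, fd26109}.
Common ancestors: {2afb9c7, 85edb08}.
Among these, 2afb9c7 is not an ancestor of any other common ancestor — it is the merge base.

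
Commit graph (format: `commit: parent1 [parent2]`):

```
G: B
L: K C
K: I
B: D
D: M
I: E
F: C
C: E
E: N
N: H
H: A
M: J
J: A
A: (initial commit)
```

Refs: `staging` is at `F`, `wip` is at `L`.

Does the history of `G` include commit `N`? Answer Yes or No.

No

Ancestors of G: {A, B, D, G, J, M}.
N is not in that set, so it is not an ancestor of G.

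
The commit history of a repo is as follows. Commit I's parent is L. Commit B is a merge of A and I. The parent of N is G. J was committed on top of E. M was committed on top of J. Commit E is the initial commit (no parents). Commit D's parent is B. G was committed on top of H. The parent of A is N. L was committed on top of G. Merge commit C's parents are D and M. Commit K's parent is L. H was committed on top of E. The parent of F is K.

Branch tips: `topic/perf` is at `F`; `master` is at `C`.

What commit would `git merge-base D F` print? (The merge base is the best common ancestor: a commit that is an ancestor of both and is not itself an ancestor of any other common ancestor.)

Ancestors of D: {A, B, D, E, G, H, I, L, N}.
Ancestors of F: {E, F, G, H, K, L}.
Common ancestors: {E, G, H, L}.
Among these, L is not an ancestor of any other common ancestor — it is the merge base.

L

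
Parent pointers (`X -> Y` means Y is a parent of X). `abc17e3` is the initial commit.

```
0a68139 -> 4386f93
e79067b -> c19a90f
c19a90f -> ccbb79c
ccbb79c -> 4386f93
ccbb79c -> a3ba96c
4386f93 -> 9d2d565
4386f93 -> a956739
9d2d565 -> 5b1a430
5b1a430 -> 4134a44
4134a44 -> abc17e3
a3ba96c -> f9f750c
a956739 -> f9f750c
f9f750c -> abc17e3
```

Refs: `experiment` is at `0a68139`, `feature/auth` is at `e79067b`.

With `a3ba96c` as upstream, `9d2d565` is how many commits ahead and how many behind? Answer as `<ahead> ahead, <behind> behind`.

3 ahead, 2 behind

Reachable from 9d2d565: {4134a44, 5b1a430, 9d2d565, abc17e3}.
Reachable from a3ba96c: {a3ba96c, abc17e3, f9f750c}.
Only in 9d2d565's history (ahead): {4134a44, 5b1a430, 9d2d565} — 3.
Only in a3ba96c's history (behind): {a3ba96c, f9f750c} — 2.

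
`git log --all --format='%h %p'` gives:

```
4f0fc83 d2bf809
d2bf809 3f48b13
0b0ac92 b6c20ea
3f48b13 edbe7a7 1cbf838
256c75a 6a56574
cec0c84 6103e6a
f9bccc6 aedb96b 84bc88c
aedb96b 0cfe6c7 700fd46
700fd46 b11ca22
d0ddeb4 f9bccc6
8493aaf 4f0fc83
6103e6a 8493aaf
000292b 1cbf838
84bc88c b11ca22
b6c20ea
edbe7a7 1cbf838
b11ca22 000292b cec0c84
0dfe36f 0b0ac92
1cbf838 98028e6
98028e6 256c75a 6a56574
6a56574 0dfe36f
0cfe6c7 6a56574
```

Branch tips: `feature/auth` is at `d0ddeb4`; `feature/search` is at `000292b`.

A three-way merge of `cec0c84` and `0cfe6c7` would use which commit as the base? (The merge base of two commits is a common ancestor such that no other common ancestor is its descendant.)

6a56574

Ancestors of cec0c84: {0b0ac92, 0dfe36f, 1cbf838, 256c75a, 3f48b13, 4f0fc83, 6103e6a, 6a56574, 8493aaf, 98028e6, b6c20ea, cec0c84, d2bf809, edbe7a7}.
Ancestors of 0cfe6c7: {0b0ac92, 0cfe6c7, 0dfe36f, 6a56574, b6c20ea}.
Common ancestors: {0b0ac92, 0dfe36f, 6a56574, b6c20ea}.
Among these, 6a56574 is not an ancestor of any other common ancestor — it is the merge base.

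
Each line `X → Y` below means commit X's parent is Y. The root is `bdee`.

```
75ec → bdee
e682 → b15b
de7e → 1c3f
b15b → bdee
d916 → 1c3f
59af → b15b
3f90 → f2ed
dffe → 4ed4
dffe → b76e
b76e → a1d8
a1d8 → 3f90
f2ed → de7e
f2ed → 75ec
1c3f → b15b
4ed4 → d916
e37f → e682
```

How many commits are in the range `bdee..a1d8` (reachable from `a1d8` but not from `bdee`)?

7

Reachable from a1d8: {1c3f, 3f90, 75ec, a1d8, b15b, bdee, de7e, f2ed}.
Reachable from bdee: {bdee}.
In a1d8's history but not bdee's: {1c3f, 3f90, 75ec, a1d8, b15b, de7e, f2ed} — 7 commits.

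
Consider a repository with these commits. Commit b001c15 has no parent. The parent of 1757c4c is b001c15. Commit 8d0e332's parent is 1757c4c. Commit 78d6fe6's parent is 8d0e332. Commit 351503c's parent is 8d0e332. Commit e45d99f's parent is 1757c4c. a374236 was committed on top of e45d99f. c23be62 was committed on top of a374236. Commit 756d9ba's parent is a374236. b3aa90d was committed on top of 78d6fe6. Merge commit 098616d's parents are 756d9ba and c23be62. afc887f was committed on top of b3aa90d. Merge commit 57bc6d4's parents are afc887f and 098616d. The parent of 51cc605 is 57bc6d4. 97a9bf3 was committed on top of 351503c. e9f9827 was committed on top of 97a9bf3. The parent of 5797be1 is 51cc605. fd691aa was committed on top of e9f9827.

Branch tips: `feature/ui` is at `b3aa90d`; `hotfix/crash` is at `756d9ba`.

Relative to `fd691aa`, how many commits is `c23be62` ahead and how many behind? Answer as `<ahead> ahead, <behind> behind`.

3 ahead, 5 behind

Reachable from c23be62: {1757c4c, a374236, b001c15, c23be62, e45d99f}.
Reachable from fd691aa: {1757c4c, 351503c, 8d0e332, 97a9bf3, b001c15, e9f9827, fd691aa}.
Only in c23be62's history (ahead): {a374236, c23be62, e45d99f} — 3.
Only in fd691aa's history (behind): {351503c, 8d0e332, 97a9bf3, e9f9827, fd691aa} — 5.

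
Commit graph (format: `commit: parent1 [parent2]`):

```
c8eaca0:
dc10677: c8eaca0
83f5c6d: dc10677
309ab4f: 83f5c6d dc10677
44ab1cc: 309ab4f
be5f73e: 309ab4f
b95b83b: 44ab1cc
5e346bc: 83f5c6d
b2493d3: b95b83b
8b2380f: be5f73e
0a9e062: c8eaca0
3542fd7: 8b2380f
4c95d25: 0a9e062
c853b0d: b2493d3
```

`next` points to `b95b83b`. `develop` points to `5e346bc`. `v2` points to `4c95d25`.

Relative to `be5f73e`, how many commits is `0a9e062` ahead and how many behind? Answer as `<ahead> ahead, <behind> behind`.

Reachable from 0a9e062: {0a9e062, c8eaca0}.
Reachable from be5f73e: {309ab4f, 83f5c6d, be5f73e, c8eaca0, dc10677}.
Only in 0a9e062's history (ahead): {0a9e062} — 1.
Only in be5f73e's history (behind): {309ab4f, 83f5c6d, be5f73e, dc10677} — 4.

1 ahead, 4 behind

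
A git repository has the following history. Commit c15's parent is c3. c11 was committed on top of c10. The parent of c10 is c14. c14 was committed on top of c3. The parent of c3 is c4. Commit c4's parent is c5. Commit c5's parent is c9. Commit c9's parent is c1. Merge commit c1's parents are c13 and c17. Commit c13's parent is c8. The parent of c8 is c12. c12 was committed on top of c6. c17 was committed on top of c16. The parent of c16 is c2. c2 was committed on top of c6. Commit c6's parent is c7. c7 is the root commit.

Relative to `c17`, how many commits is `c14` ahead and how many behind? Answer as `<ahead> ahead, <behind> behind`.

9 ahead, 0 behind

Reachable from c14: {c1, c12, c13, c14, c16, c17, c2, c3, c4, c5, c6, c7, c8, c9}.
Reachable from c17: {c16, c17, c2, c6, c7}.
Only in c14's history (ahead): {c1, c12, c13, c14, c3, c4, c5, c8, c9} — 9.
Only in c17's history (behind): {} — 0.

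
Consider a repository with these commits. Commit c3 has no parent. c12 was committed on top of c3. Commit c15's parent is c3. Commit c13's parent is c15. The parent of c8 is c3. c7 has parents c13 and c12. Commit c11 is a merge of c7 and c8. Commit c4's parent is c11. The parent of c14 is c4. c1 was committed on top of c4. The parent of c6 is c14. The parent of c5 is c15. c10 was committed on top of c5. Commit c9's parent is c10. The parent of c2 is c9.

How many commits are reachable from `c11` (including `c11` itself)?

7

Walking parent pointers from c11: reachable set = {c11, c12, c13, c15, c3, c7, c8}.
That is 7 commits.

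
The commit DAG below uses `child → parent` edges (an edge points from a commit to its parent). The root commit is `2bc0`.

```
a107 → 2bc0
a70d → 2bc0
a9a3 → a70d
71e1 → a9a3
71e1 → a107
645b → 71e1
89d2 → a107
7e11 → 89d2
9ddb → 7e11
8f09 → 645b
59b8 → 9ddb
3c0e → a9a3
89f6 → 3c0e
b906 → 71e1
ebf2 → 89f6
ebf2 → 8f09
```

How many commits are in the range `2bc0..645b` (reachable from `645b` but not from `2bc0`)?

Reachable from 645b: {2bc0, 645b, 71e1, a107, a70d, a9a3}.
Reachable from 2bc0: {2bc0}.
In 645b's history but not 2bc0's: {645b, 71e1, a107, a70d, a9a3} — 5 commits.

5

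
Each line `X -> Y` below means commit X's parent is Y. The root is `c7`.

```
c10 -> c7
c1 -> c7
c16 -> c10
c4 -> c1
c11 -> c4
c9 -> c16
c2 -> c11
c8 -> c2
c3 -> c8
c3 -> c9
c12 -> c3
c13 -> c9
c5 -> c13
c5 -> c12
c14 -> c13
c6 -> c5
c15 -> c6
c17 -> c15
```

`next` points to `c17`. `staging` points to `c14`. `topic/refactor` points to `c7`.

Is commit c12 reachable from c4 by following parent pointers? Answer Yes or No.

No

Ancestors of c4: {c1, c4, c7}.
c12 is not in that set, so it is not an ancestor of c4.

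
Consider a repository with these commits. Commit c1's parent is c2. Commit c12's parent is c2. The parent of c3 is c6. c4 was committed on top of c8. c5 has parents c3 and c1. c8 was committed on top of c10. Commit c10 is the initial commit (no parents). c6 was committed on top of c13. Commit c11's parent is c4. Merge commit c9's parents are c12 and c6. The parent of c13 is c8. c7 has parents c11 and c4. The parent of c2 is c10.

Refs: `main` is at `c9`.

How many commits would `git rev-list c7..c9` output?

5

Reachable from c9: {c10, c12, c13, c2, c6, c8, c9}.
Reachable from c7: {c10, c11, c4, c7, c8}.
In c9's history but not c7's: {c12, c13, c2, c6, c9} — 5 commits.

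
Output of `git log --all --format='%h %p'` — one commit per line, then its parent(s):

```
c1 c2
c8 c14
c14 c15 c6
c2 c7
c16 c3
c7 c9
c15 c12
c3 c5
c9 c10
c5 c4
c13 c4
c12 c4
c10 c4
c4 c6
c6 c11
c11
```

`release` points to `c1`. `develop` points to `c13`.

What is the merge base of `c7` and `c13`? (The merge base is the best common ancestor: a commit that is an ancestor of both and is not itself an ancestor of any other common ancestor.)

Ancestors of c7: {c10, c11, c4, c6, c7, c9}.
Ancestors of c13: {c11, c13, c4, c6}.
Common ancestors: {c11, c4, c6}.
Among these, c4 is not an ancestor of any other common ancestor — it is the merge base.

c4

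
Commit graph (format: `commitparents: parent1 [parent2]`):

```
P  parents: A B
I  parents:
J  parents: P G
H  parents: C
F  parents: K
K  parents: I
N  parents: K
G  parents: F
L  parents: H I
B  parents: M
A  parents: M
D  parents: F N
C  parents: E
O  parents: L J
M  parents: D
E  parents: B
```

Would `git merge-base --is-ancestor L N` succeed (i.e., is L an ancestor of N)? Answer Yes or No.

No

Ancestors of N: {I, K, N}.
L is not in that set, so it is not an ancestor of N.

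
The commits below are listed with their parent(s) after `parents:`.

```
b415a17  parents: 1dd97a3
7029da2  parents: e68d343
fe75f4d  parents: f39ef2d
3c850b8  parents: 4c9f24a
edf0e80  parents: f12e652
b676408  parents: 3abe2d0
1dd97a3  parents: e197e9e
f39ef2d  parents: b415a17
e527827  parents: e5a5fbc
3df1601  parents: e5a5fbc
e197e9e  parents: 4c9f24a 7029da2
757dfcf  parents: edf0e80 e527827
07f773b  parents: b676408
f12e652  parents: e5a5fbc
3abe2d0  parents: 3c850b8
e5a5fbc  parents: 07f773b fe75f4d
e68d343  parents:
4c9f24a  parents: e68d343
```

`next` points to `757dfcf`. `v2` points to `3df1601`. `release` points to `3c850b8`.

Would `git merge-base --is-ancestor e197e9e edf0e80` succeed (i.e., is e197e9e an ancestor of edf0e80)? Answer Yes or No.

Ancestors of edf0e80 (commits reachable by following parents): {07f773b, 1dd97a3, 3abe2d0, 3c850b8, 4c9f24a, 7029da2, b415a17, b676408, e197e9e, e5a5fbc, e68d343, edf0e80, f12e652, f39ef2d, fe75f4d}.
e197e9e is in that set, so it is an ancestor of edf0e80.

Yes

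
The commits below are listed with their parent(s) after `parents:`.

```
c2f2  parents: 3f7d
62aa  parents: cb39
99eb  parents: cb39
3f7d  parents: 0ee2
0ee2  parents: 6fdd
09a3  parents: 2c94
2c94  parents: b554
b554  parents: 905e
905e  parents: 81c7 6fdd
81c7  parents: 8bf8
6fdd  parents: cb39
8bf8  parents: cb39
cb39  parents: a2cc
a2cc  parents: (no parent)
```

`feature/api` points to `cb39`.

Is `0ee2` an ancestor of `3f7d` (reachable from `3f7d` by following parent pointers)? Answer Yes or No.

Yes

Ancestors of 3f7d (commits reachable by following parents): {0ee2, 3f7d, 6fdd, a2cc, cb39}.
0ee2 is in that set, so it is an ancestor of 3f7d.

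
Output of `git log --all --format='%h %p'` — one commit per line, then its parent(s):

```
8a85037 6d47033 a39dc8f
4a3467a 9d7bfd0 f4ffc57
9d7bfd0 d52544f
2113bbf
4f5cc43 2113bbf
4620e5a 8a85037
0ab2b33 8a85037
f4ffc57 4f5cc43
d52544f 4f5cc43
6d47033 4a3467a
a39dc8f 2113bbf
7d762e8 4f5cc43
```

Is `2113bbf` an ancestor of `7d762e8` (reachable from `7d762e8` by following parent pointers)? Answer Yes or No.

Ancestors of 7d762e8 (commits reachable by following parents): {2113bbf, 4f5cc43, 7d762e8}.
2113bbf is in that set, so it is an ancestor of 7d762e8.

Yes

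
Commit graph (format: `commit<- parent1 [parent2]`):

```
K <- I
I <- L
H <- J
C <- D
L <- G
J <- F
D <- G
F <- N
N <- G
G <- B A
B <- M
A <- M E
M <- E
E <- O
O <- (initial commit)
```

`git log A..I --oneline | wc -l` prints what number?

Reachable from I: {A, B, E, G, I, L, M, O}.
Reachable from A: {A, E, M, O}.
In I's history but not A's: {B, G, I, L} — 4 commits.

4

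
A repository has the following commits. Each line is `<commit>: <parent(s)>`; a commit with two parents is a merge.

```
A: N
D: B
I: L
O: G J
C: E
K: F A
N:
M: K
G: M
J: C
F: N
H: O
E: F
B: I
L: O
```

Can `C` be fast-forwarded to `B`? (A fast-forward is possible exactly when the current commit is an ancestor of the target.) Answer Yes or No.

Yes

A fast-forward from C to B is possible iff C is an ancestor of B.
Ancestors of B: {A, B, C, E, F, G, I, J, K, L, M, N, O}.
C is among them, so fast-forward is possible.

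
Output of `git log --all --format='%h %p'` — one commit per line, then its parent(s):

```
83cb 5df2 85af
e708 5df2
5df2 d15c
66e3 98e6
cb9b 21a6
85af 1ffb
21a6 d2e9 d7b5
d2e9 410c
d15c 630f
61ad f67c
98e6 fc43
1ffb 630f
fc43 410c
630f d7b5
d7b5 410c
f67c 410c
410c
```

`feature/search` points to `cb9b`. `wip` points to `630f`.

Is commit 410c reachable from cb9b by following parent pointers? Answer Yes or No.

Yes

Ancestors of cb9b (commits reachable by following parents): {21a6, 410c, cb9b, d2e9, d7b5}.
410c is in that set, so it is an ancestor of cb9b.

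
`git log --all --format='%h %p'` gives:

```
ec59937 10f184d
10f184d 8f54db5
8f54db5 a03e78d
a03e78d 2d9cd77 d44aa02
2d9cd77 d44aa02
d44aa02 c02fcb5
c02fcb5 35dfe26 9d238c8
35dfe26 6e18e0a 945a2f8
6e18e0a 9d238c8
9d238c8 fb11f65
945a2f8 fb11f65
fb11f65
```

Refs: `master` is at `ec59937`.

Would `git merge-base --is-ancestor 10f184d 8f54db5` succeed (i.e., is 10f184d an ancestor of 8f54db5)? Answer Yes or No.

No

Ancestors of 8f54db5: {2d9cd77, 35dfe26, 6e18e0a, 8f54db5, 945a2f8, 9d238c8, a03e78d, c02fcb5, d44aa02, fb11f65}.
10f184d is not in that set, so it is not an ancestor of 8f54db5.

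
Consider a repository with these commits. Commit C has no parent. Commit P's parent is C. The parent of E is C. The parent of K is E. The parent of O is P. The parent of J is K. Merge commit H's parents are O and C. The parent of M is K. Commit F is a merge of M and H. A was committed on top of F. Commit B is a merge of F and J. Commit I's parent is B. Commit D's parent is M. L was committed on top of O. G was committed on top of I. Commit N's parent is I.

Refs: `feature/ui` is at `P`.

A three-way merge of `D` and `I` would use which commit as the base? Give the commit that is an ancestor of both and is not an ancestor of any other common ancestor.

Ancestors of D: {C, D, E, K, M}.
Ancestors of I: {B, C, E, F, H, I, J, K, M, O, P}.
Common ancestors: {C, E, K, M}.
Among these, M is not an ancestor of any other common ancestor — it is the merge base.

M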